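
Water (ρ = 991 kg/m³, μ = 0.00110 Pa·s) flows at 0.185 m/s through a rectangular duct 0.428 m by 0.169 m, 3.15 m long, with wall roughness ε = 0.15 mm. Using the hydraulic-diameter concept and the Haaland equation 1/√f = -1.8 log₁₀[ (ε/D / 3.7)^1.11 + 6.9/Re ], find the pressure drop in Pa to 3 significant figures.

ΔP ≈ 5.17 Pa

Hydraulic diameter D_h = 4A/P = 4·(0.428·0.169)/(2·(0.428+0.169)) = 0.2893/1.194 = 0.2423 m.
Re = ρVD_h/μ = 991·0.185·0.2423/0.0011 = 4.039e+04.
ε/D_h = 0.00015/0.2423 = 0.000619; Haaland gives 1/√f = -1.8 log₁₀[6.43e-05+0.000171] = 6.532, so f = 0.02344.
ΔP = f(L/D_h)(ρV²/2) = 0.02344·3.15/0.2423·16.96 = 5.167 Pa.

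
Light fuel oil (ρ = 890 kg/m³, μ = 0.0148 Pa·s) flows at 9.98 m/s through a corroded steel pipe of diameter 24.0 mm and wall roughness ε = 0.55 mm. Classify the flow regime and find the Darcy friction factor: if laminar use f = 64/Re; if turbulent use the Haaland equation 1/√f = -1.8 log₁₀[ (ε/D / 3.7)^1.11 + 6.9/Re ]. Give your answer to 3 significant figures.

f ≈ 0.0538

Re = ρVD/μ = 890·9.98·0.024/0.0148 = 1.44e+04.
Re > 4000 → turbulent. ε/D = 0.00055/0.024 = 0.0229; Haaland: 1/√f = -1.8 log₁₀[0.00354 + 0.000479] = 4.312, so f = 0.05377.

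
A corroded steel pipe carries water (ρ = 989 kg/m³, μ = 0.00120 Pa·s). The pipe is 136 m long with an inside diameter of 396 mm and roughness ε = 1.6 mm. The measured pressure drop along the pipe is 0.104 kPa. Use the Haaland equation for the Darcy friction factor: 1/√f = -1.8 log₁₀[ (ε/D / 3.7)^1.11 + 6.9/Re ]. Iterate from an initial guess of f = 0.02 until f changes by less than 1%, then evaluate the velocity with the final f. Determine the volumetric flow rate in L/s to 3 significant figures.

Rearranging Darcy-Weisbach: V = √(2·ΔP·D/(f·L·ρ)). With ε/D = 0.0016/0.396 = 0.00404, iterate starting from f = 0.02:
  f = 0.02 → V = √(2·104·0.396/(0.02·136·989)) = 0.175 m/s; Re = ρVD/μ = 5.711e+04; f → 0.03021
  f = 0.03021 → V = 0.1424 m/s; Re = 4.646e+04; f → 0.03057
  f = 0.03057 → V = 0.1415 m/s; Re = 4.62e+04; f → 0.03058
Converged (Δf/f < 1%). With the final f = 0.03058: V = √(2·104·0.396/(0.03058·136·989)) = 0.1415 m/s.
Q = V·A = 0.1415·(π/4·0.396²) = 0.01743 m³/s = 17.4 L/s.

Q ≈ 17.4 L/s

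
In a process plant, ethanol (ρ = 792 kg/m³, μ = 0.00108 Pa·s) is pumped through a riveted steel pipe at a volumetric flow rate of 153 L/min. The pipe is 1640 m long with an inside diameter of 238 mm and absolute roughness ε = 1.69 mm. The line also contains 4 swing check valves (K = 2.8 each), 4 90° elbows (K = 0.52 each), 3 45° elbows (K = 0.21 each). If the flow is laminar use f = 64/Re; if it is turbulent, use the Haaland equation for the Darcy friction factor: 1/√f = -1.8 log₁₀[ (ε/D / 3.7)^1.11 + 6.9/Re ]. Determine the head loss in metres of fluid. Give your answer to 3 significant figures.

h_f ≈ 0.0484 m

Q = 153 L/min = 153/60000 = 0.00255 m³/s.
Cross-sectional area A = πD²/4 = π(0.238)²/4 = 0.04449 m²; mean velocity V = Q/A = 0.00255/0.04449 = 0.05732 m/s.
Reynolds number Re = ρVD/μ = 792 · 0.05732 · 0.238 / 0.00108 = 1e+04.
Re > 4000 → turbulent. Relative roughness ε/D = 0.00169/0.238 = 0.0071. Haaland: 1/√f = -1.8 log₁₀[(0.0071/3.7)^1.11 + 6.9/1e+04] = -1.8 log₁₀[0.000964 + 0.00069] = 5.007, so f = 0.03989.
Total minor-loss coefficient ΣK = 4·2.8 + 4·0.52 + 3·0.21 = 13.9.
ΔP = [f·L/D + ΣK]·(ρV²/2) = [0.03989·1640/0.238 + 13.9]·(792·0.05732²/2) = [274.9 + 13.9]·1.301 = 375.8 Pa.
Head loss h_f = ΔP/(ρg) = 375.8/(792·9.81) = 0.0484 m.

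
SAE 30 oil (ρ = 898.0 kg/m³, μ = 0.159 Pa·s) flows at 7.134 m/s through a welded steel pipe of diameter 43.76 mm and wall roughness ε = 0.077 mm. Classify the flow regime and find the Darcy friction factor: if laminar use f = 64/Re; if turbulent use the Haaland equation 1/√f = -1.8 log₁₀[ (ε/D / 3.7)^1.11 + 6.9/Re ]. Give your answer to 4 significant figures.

f ≈ 0.03630

Re = ρVD/μ = 898·7.134·0.04376/0.159 = 1763.
Re < 2300 → laminar, so f = 64/Re = 0.0363 (roughness is irrelevant in laminar flow).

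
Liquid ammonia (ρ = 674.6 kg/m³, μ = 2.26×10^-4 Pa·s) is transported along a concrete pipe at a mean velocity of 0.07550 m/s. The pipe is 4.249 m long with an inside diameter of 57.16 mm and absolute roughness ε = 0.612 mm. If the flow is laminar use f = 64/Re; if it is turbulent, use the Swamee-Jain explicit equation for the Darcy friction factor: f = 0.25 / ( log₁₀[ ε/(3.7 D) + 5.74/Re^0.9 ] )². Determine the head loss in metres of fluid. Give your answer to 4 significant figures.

Reynolds number Re = ρVD/μ = 674.6 · 0.0755 · 0.05716 / 0.000226 = 1.288e+04.
Re > 4000 → turbulent. Relative roughness ε/D = 0.000612/0.05716 = 0.0107. Swamee-Jain: f = 0.25/(log₁₀[0.0107/3.7 + 5.74/1.288e+04^0.9])² = 0.25/(log₁₀[0.00289 + 0.00115])² = 0.25/(-2.393)² = 0.04364.
Darcy-Weisbach: ΔP = f(L/D)(ρV²/2) = 0.04364·(4.249/0.05716)·(674.6·0.0755²/2) = 0.04364·74.34·1.923 = 6.237 Pa.
Head loss h_f = ΔP/(ρg) = 6.237/(674.6·9.81) = 9.425×10^-4 m.

h_f ≈ 9.425×10^-4 m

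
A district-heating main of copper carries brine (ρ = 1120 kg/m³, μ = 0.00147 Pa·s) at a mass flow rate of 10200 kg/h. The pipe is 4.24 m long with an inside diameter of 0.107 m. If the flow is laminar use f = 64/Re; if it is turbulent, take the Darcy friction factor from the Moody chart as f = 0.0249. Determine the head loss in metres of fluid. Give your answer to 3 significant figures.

ṁ = 10200 kg/h = 10200/3600 = 2.833 kg/s.
A = πD²/4 = π(0.107)²/4 = 0.008992 m²; mean velocity V = ṁ/(ρA) = 2.833/(1120 · 0.008992) = 0.2813 m/s.
Reynolds number Re = ρVD/μ = 1120 · 0.2813 · 0.107 / 0.00147 = 2.294e+04.
Re > 4000 → turbulent; use the Moody-chart value f = 0.0249.
Darcy-Weisbach: ΔP = f(L/D)(ρV²/2) = 0.0249·(4.24/0.107)·(1120·0.2813²/2) = 0.0249·39.63·44.32 = 43.73 Pa.
Head loss h_f = ΔP/(ρg) = 43.73/(1120·9.81) = 0.00398 m.

h_f ≈ 0.00398 m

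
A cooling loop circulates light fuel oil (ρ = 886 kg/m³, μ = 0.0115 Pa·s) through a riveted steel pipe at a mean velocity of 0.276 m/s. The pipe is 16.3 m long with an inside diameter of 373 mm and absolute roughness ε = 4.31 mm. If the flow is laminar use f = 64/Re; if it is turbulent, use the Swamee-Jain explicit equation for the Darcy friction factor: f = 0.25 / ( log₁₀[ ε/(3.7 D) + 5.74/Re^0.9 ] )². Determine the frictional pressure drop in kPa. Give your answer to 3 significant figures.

Reynolds number Re = ρVD/μ = 886 · 0.276 · 0.373 / 0.0115 = 7931.
Re > 4000 → turbulent. Relative roughness ε/D = 0.00431/0.373 = 0.0116. Swamee-Jain: f = 0.25/(log₁₀[0.0116/3.7 + 5.74/7931^0.9])² = 0.25/(log₁₀[0.00312 + 0.00178])² = 0.25/(-2.31)² = 0.04686.
Darcy-Weisbach: ΔP = f(L/D)(ρV²/2) = 0.04686·(16.3/0.373)·(886·0.276²/2) = 0.04686·43.7·33.75 = 69.1 Pa.
ΔP = 69.1 Pa = 0.0691 kPa.

ΔP ≈ 0.0691 kPa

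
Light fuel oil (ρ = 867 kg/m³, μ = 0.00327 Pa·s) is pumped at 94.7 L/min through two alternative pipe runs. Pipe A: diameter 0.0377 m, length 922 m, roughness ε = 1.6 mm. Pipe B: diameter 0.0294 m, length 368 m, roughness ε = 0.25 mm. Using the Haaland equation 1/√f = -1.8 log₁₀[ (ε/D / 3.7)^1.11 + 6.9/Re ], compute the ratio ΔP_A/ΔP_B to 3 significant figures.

ΔP_A/ΔP_B ≈ 1.26

Pipe A: V = Q/A = 0.001578/0.001116 = 1.414 m/s; Re = 1.413e+04; ε/D = 0.0424; Haaland → f = 0.06837; ΔP_A = f(L/D)(ρV²/2) = 1.449e+06 Pa.
Pipe B: V = Q/A = 0.001578/0.0006789 = 2.325 m/s; Re = 1.812e+04; ε/D = 0.0085; Haaland → f = 0.03917; ΔP_B = f(L/D)(ρV²/2) = 1.149e+06 Pa.
ΔP_A/ΔP_B = 1.449e+06/1.149e+06 = 1.26.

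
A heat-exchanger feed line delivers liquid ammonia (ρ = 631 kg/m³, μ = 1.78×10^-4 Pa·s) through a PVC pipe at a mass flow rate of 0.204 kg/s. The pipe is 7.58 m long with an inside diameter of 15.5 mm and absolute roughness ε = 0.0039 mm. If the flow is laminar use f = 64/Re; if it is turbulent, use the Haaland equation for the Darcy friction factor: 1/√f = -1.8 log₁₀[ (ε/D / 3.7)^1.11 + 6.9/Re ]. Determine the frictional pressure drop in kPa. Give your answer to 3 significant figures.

A = πD²/4 = π(0.0155)²/4 = 0.0001887 m²; mean velocity V = ṁ/(ρA) = 0.204/(631 · 0.0001887) = 1.713 m/s.
Reynolds number Re = ρVD/μ = 631 · 1.713 · 0.0155 / 0.000178 = 9.414e+04.
Re > 4000 → turbulent. Relative roughness ε/D = 3.9e-06/0.0155 = 0.000252. Haaland: 1/√f = -1.8 log₁₀[(0.000252/3.7)^1.11 + 6.9/9.414e+04] = -1.8 log₁₀[2.37e-05 + 7.33e-05] = 7.224, so f = 0.01916.
Darcy-Weisbach: ΔP = f(L/D)(ρV²/2) = 0.01916·(7.58/0.0155)·(631·1.713²/2) = 0.01916·489·926.2 = 8679 Pa.
ΔP = 8679 Pa = 8.68 kPa.

ΔP ≈ 8.68 kPa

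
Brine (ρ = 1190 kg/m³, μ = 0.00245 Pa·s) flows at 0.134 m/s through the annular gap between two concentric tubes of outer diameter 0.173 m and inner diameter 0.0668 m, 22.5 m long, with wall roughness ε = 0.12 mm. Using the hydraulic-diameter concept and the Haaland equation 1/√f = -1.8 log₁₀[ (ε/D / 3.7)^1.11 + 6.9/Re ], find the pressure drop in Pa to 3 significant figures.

Hydraulic diameter D_h = 4A/P = D_o - D_i = 0.173 - 0.0668 = 0.1062 m.
Re = ρVD_h/μ = 1190·0.134·0.1062/0.00245 = 6912.
ε/D_h = 0.00012/0.1062 = 0.00113; Haaland gives 1/√f = -1.8 log₁₀[0.000125+0.000998] = 5.309, so f = 0.03548.
ΔP = f(L/D_h)(ρV²/2) = 0.03548·22.5/0.1062·10.68 = 80.31 Pa.

ΔP ≈ 80.3 Pa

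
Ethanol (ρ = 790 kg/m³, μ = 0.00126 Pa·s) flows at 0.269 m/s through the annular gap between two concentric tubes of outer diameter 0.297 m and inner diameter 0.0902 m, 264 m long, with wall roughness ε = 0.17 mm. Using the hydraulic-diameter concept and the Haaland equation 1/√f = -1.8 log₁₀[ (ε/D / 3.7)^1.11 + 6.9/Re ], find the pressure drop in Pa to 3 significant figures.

ΔP ≈ 897 Pa

Hydraulic diameter D_h = 4A/P = D_o - D_i = 0.297 - 0.0902 = 0.2068 m.
Re = ρVD_h/μ = 790·0.269·0.2068/0.00126 = 3.488e+04.
ε/D_h = 0.00017/0.2068 = 0.000822; Haaland gives 1/√f = -1.8 log₁₀[8.81e-05+0.000198] = 6.379, so f = 0.02458.
ΔP = f(L/D_h)(ρV²/2) = 0.02458·264/0.2068·28.58 = 896.8 Pa.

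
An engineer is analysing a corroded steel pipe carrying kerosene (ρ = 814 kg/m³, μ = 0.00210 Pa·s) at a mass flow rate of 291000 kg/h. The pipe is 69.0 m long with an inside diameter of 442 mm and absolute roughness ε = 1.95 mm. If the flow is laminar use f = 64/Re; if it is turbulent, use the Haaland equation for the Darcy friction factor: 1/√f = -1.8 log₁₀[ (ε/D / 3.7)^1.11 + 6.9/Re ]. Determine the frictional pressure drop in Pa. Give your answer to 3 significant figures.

ṁ = 291000 kg/h = 291000/3600 = 80.83 kg/s.
A = πD²/4 = π(0.442)²/4 = 0.1534 m²; mean velocity V = ṁ/(ρA) = 80.83/(814 · 0.1534) = 0.6472 m/s.
Reynolds number Re = ρVD/μ = 814 · 0.6472 · 0.442 / 0.0021 = 1.109e+05.
Re > 4000 → turbulent. Relative roughness ε/D = 0.00195/0.442 = 0.00441. Haaland: 1/√f = -1.8 log₁₀[(0.00441/3.7)^1.11 + 6.9/1.109e+05] = -1.8 log₁₀[0.000569 + 6.22e-05] = 5.76, so f = 0.03014.
Darcy-Weisbach: ΔP = f(L/D)(ρV²/2) = 0.03014·(69/0.442)·(814·0.6472²/2) = 0.03014·156.1·170.5 = 802.1 Pa.

ΔP ≈ 802 Pa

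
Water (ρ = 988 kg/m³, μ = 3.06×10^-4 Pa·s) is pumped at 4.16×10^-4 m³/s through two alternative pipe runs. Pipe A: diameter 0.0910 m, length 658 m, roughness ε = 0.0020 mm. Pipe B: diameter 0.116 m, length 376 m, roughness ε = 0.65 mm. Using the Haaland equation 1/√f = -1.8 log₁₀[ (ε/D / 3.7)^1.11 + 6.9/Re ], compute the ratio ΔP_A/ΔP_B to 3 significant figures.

Pipe A: V = Q/A = 0.000416/0.006504 = 0.06396 m/s; Re = 1.879e+04; ε/D = 2.2e-05; Haaland → f = 0.02618; ΔP_A = f(L/D)(ρV²/2) = 382.6 Pa.
Pipe B: V = Q/A = 0.000416/0.01057 = 0.03936 m/s; Re = 1.474e+04; ε/D = 0.0056; Haaland → f = 0.03626; ΔP_B = f(L/D)(ρV²/2) = 89.97 Pa.
ΔP_A/ΔP_B = 382.6/89.97 = 4.25.

ΔP_A/ΔP_B ≈ 4.25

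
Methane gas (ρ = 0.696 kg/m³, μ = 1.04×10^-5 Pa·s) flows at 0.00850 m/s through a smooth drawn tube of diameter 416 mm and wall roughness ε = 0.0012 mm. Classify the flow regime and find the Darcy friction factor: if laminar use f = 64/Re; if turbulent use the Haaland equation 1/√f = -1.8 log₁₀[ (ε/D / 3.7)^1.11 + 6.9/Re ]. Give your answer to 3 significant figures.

Re = ρVD/μ = 0.696·0.0085·0.416/1.04e-05 = 236.6.
Re < 2300 → laminar, so f = 64/Re = 0.2705 (roughness is irrelevant in laminar flow).

f ≈ 0.270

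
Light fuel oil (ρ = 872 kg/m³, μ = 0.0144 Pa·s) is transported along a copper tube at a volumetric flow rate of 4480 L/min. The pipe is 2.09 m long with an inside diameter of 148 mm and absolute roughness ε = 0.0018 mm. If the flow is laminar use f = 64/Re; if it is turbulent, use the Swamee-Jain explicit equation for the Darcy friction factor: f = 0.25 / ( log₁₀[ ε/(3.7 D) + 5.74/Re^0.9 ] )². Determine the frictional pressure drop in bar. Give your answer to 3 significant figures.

Q = 4480 L/min = 4480/60000 = 0.07467 m³/s.
Cross-sectional area A = πD²/4 = π(0.148)²/4 = 0.0172 m²; mean velocity V = Q/A = 0.07467/0.0172 = 4.34 m/s.
Reynolds number Re = ρVD/μ = 872 · 4.34 · 0.148 / 0.0144 = 3.89e+04.
Re > 4000 → turbulent. Relative roughness ε/D = 1.8e-06/0.148 = 1.22e-05. Swamee-Jain: f = 0.25/(log₁₀[1.22e-05/3.7 + 5.74/3.89e+04^0.9])² = 0.25/(log₁₀[3.29e-06 + 0.000425])² = 0.25/(-3.369)² = 0.02203.
Darcy-Weisbach: ΔP = f(L/D)(ρV²/2) = 0.02203·(2.09/0.148)·(872·4.34²/2) = 0.02203·14.12·8213 = 2555 Pa.
ΔP = 2555 Pa = 0.0256 bar.

ΔP ≈ 0.0256 bar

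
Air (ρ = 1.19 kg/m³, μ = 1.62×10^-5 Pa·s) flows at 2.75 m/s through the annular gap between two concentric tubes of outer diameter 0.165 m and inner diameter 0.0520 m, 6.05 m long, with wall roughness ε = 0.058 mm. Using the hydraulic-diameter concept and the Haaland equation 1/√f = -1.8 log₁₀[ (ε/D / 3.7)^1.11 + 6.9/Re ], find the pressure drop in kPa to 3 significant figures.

ΔP ≈ 0.00625 kPa

Hydraulic diameter D_h = 4A/P = D_o - D_i = 0.165 - 0.052 = 0.113 m.
Re = ρVD_h/μ = 1.19·2.75·0.113/1.62e-05 = 2.283e+04.
ε/D_h = 5.8e-05/0.113 = 0.000513; Haaland gives 1/√f = -1.8 log₁₀[5.22e-05+0.000302] = 6.211, so f = 0.02592.
ΔP = f(L/D_h)(ρV²/2) = 0.02592·6.05/0.113·4.5 = 6.246 Pa.
ΔP = 0.00625 kPa.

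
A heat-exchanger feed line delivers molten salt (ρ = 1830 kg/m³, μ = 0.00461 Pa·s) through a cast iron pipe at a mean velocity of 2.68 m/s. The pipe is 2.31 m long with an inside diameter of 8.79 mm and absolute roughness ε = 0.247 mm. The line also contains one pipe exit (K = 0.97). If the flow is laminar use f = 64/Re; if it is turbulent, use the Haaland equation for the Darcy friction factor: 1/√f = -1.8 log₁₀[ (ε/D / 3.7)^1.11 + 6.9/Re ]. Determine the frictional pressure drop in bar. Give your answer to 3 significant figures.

ΔP ≈ 1.08 bar

Reynolds number Re = ρVD/μ = 1830 · 2.68 · 0.00879 / 0.00461 = 9351.
Re > 4000 → turbulent. Relative roughness ε/D = 0.000247/0.00879 = 0.0281. Haaland: 1/√f = -1.8 log₁₀[(0.0281/3.7)^1.11 + 6.9/9351] = -1.8 log₁₀[0.00444 + 0.000738] = 4.115, so f = 0.05907.
Total minor-loss coefficient ΣK = 1·0.97 = 0.97.
ΔP = [f·L/D + ΣK]·(ρV²/2) = [0.05907·2.31/0.00879 + 0.97]·(1830·2.68²/2) = [15.52 + 0.97]·6572 = 1.084e+05 Pa.
ΔP = 1.084e+05 Pa = 1.08 bar.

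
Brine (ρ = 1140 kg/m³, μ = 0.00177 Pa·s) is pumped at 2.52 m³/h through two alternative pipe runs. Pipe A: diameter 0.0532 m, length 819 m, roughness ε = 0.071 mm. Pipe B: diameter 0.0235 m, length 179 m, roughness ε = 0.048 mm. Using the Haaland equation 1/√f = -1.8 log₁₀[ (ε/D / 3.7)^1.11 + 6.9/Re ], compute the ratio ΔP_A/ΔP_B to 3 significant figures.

ΔP_A/ΔP_B ≈ 0.0860

Pipe A: V = Q/A = 0.0007/0.002223 = 0.3149 m/s; Re = 1.079e+04; ε/D = 0.00133; Haaland → f = 0.03207; ΔP_A = f(L/D)(ρV²/2) = 2.791e+04 Pa.
Pipe B: V = Q/A = 0.0007/0.0004337 = 1.614 m/s; Re = 2.443e+04; ε/D = 0.00204; Haaland → f = 0.02868; ΔP_B = f(L/D)(ρV²/2) = 3.243e+05 Pa.
ΔP_A/ΔP_B = 2.791e+04/3.243e+05 = 0.0860.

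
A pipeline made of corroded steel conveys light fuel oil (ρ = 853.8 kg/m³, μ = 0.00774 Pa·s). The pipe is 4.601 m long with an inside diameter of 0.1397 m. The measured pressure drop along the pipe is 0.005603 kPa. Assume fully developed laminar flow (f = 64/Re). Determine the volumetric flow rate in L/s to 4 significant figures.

For laminar flow, f = 64/Re with Re = ρVD/μ, so Darcy-Weisbach reduces to ΔP = 32μLV/D². Solving for V: V = ΔP·D²/(32μL) = 5.603·(0.1397)²/(32·0.00774·4.601) = 0.09596 m/s.
Check: Re = ρVD/μ = 853.8·0.09596·0.1397/0.00774 = 1479 < 2300, so the laminar assumption holds.
Q = V·A = 0.09596·(π/4·0.1397²) = 0.001471 m³/s = 1.471 L/s.

Q ≈ 1.471 L/s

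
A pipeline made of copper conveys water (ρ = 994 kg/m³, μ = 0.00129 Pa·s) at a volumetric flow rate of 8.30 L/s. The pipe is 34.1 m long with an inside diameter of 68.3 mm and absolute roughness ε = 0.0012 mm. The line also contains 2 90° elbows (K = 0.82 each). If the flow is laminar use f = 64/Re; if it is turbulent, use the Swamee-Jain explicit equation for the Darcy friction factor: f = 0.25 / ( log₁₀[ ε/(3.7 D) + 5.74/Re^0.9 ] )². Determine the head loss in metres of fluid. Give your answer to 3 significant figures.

Q = 8.30 L/s = 8.30/1000 = 0.0083 m³/s.
Cross-sectional area A = πD²/4 = π(0.0683)²/4 = 0.003664 m²; mean velocity V = Q/A = 0.0083/0.003664 = 2.265 m/s.
Reynolds number Re = ρVD/μ = 994 · 2.265 · 0.0683 / 0.00129 = 1.192e+05.
Re > 4000 → turbulent. Relative roughness ε/D = 1.2e-06/0.0683 = 1.76e-05. Swamee-Jain: f = 0.25/(log₁₀[1.76e-05/3.7 + 5.74/1.192e+05^0.9])² = 0.25/(log₁₀[4.75e-06 + 0.000155])² = 0.25/(-3.797)² = 0.01734.
Total minor-loss coefficient ΣK = 2·0.82 = 1.64.
ΔP = [f·L/D + ΣK]·(ρV²/2) = [0.01734·34.1/0.0683 + 1.64]·(994·2.265²/2) = [8.659 + 1.64]·2551 = 2.627e+04 Pa.
Head loss h_f = ΔP/(ρg) = 2.627e+04/(994·9.81) = 2.69 m.

h_f ≈ 2.69 m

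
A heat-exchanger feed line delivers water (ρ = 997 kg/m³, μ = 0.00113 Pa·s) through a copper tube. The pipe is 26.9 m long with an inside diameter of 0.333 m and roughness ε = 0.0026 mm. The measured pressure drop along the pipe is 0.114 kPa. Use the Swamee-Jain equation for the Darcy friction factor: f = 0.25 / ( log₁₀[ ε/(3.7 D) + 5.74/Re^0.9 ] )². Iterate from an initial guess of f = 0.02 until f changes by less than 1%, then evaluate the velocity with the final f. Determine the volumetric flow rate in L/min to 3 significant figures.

Rearranging Darcy-Weisbach: V = √(2·ΔP·D/(f·L·ρ)). With ε/D = 2.6e-06/0.333 = 7.81e-06, iterate starting from f = 0.02:
  f = 0.02 → V = √(2·114·0.333/(0.02·26.9·997)) = 0.3762 m/s; Re = ρVD/μ = 1.105e+05; f → 0.01755
  f = 0.01755 → V = 0.4017 m/s; Re = 1.18e+05; f → 0.01731
  f = 0.01731 → V = 0.4044 m/s; Re = 1.188e+05; f → 0.01729
Converged (Δf/f < 1%). With the final f = 0.01729: V = √(2·114·0.333/(0.01729·26.9·997)) = 0.4046 m/s.
Q = V·A = 0.4046·(π/4·0.333²) = 0.03524 m³/s = 2110 L/min.

Q ≈ 2110 L/min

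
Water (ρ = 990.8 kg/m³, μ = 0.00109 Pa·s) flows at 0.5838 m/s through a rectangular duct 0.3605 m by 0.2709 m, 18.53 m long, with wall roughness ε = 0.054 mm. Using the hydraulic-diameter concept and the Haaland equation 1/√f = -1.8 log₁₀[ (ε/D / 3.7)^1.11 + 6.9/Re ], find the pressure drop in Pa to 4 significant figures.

Hydraulic diameter D_h = 4A/P = 4·(0.3605·0.2709)/(2·(0.3605+0.2709)) = 0.3906/1.263 = 0.3093 m.
Re = ρVD_h/μ = 990.8·0.5838·0.3093/0.00109 = 1.642e+05.
ε/D_h = 5.4e-05/0.3093 = 0.000175; Haaland gives 1/√f = -1.8 log₁₀[1.58e-05+4.2e-05] = 7.628, so f = 0.01718.
ΔP = f(L/D_h)(ρV²/2) = 0.01718·18.53/0.3093·168.8 = 173.8 Pa.

ΔP ≈ 173.8 Pa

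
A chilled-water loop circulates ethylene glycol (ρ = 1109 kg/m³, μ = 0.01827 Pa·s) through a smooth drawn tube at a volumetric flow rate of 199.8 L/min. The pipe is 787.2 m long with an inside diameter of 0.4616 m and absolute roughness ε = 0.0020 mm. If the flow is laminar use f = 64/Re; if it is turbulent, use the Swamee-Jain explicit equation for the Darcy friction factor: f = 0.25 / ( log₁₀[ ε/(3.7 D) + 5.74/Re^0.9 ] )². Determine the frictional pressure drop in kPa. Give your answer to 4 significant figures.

ΔP ≈ 0.04298 kPa

Q = 199.8 L/min = 199.8/60000 = 0.00333 m³/s.
Cross-sectional area A = πD²/4 = π(0.4616)²/4 = 0.1673 m²; mean velocity V = Q/A = 0.00333/0.1673 = 0.0199 m/s.
Reynolds number Re = ρVD/μ = 1109 · 0.0199 · 0.4616 / 0.0183 = 557.5.
Re < 2300 → laminar flow, so f = 64/Re = 64/557.5 = 0.1148 (the turbulent correlation is not needed).
Darcy-Weisbach: ΔP = f(L/D)(ρV²/2) = 0.1148·(787.2/0.4616)·(1109·0.0199²/2) = 0.1148·1705·0.2196 = 42.98 Pa.
ΔP = 42.98 Pa = 0.04298 kPa.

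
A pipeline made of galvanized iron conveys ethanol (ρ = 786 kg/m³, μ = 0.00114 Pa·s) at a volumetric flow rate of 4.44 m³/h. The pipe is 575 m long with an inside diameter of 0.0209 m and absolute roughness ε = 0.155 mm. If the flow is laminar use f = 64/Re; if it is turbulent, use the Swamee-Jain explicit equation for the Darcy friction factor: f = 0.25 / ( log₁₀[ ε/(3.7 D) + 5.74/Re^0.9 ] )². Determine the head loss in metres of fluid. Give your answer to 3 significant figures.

h_f ≈ 654 m

Q = 4.44 m³/h = 4.44/3600 = 0.001233 m³/s.
Cross-sectional area A = πD²/4 = π(0.0209)²/4 = 0.0003431 m²; mean velocity V = Q/A = 0.001233/0.0003431 = 3.595 m/s.
Reynolds number Re = ρVD/μ = 786 · 3.595 · 0.0209 / 0.00114 = 5.18e+04.
Re > 4000 → turbulent. Relative roughness ε/D = 0.000155/0.0209 = 0.00742. Swamee-Jain: f = 0.25/(log₁₀[0.00742/3.7 + 5.74/5.18e+04^0.9])² = 0.25/(log₁₀[0.002 + 0.000328])² = 0.25/(-2.632)² = 0.03608.
Darcy-Weisbach: ΔP = f(L/D)(ρV²/2) = 0.03608·(575/0.0209)·(786·3.595²/2) = 0.03608·2.751e+04·5079 = 5.042e+06 Pa.
Head loss h_f = ΔP/(ρg) = 5.042e+06/(786·9.81) = 654 m.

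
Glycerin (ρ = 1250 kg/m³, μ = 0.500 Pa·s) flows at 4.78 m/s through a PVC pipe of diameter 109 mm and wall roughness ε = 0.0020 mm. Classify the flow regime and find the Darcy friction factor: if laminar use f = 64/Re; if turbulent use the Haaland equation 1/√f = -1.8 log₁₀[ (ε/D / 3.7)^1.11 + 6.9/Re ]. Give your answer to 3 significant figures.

Re = ρVD/μ = 1250·4.78·0.109/0.5 = 1303.
Re < 2300 → laminar, so f = 64/Re = 0.04913 (roughness is irrelevant in laminar flow).

f ≈ 0.0491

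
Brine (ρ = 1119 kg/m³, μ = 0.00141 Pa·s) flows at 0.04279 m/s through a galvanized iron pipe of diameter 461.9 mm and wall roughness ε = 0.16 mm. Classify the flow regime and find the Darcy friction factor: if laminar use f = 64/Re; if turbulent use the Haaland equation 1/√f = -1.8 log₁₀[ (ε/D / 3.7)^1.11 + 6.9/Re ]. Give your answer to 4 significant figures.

f ≈ 0.02792

Re = ρVD/μ = 1119·0.04279·0.4619/0.00141 = 1.569e+04.
Re > 4000 → turbulent. ε/D = 0.00016/0.4619 = 0.000346; Haaland: 1/√f = -1.8 log₁₀[3.37e-05 + 0.00044] = 5.984, so f = 0.02792.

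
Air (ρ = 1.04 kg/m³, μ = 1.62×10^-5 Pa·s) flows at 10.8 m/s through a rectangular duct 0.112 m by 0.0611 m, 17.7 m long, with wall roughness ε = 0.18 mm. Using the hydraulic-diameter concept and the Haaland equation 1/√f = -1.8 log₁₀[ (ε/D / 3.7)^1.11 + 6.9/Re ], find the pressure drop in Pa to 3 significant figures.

ΔP ≈ 363 Pa

Hydraulic diameter D_h = 4A/P = 4·(0.112·0.0611)/(2·(0.112+0.0611)) = 0.02737/0.3462 = 0.07907 m.
Re = ρVD_h/μ = 1.04·10.8·0.07907/1.62e-05 = 5.482e+04.
ε/D_h = 0.00018/0.07907 = 0.00228; Haaland gives 1/√f = -1.8 log₁₀[0.000273+0.000126] = 6.119, so f = 0.02671.
ΔP = f(L/D_h)(ρV²/2) = 0.02671·17.7/0.07907·60.65 = 362.7 Pa.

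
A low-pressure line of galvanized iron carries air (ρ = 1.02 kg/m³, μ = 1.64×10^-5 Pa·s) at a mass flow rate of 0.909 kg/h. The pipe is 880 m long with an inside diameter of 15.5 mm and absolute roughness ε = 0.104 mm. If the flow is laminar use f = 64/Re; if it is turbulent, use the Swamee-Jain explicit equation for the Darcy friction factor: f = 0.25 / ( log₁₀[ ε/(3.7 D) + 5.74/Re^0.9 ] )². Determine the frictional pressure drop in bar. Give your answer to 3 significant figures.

ṁ = 0.909 kg/h = 0.909/3600 = 0.0002525 kg/s.
A = πD²/4 = π(0.0155)²/4 = 0.0001887 m²; mean velocity V = ṁ/(ρA) = 0.0002525/(1.02 · 0.0001887) = 1.312 m/s.
Reynolds number Re = ρVD/μ = 1.02 · 1.312 · 0.0155 / 1.64e-05 = 1265.
Re < 2300 → laminar flow, so f = 64/Re = 64/1265 = 0.0506 (the turbulent correlation is not needed).
Darcy-Weisbach: ΔP = f(L/D)(ρV²/2) = 0.0506·(880/0.0155)·(1.02·1.312²/2) = 0.0506·5.677e+04·0.8778 = 2522 Pa.
ΔP = 2522 Pa = 0.0252 bar.

ΔP ≈ 0.0252 bar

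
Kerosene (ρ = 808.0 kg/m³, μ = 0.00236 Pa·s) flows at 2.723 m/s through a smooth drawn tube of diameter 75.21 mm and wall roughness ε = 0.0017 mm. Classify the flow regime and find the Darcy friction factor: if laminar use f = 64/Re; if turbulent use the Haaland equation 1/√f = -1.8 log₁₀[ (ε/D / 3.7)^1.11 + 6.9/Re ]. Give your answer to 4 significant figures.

Re = ρVD/μ = 808·2.723·0.07521/0.00236 = 7.012e+04.
Re > 4000 → turbulent. ε/D = 1.7e-06/0.07521 = 2.26e-05; Haaland: 1/√f = -1.8 log₁₀[1.63e-06 + 9.84e-05] = 7.2, so f = 0.01929.

f ≈ 0.01929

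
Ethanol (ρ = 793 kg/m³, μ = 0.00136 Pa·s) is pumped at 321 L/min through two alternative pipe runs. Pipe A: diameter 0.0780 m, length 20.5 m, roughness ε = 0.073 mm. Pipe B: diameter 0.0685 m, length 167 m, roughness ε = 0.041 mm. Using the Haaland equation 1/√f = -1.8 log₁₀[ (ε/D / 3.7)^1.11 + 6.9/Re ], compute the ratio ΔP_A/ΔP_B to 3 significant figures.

Pipe A: V = Q/A = 0.00535/0.004778 = 1.12 m/s; Re = 5.092e+04; ε/D = 0.000936; Haaland → f = 0.02349; ΔP_A = f(L/D)(ρV²/2) = 3068 Pa.
Pipe B: V = Q/A = 0.00535/0.003685 = 1.452 m/s; Re = 5.798e+04; ε/D = 0.000599; Haaland → f = 0.02204; ΔP_B = f(L/D)(ρV²/2) = 4.489e+04 Pa.
ΔP_A/ΔP_B = 3068/4.489e+04 = 0.0684.

ΔP_A/ΔP_B ≈ 0.0684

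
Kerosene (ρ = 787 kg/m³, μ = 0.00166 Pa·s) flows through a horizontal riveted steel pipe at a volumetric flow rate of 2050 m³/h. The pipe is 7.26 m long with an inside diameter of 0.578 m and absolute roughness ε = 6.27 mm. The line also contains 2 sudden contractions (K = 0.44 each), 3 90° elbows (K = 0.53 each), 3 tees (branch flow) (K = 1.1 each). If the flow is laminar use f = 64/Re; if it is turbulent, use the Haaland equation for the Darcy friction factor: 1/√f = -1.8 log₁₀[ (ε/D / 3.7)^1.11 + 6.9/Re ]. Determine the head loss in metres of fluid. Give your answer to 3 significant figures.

h_f ≈ 1.50 m

Q = 2050 m³/h = 2050/3600 = 0.5694 m³/s.
Cross-sectional area A = πD²/4 = π(0.578)²/4 = 0.2624 m²; mean velocity V = Q/A = 0.5694/0.2624 = 2.17 m/s.
Reynolds number Re = ρVD/μ = 787 · 2.17 · 0.578 / 0.00166 = 5.947e+05.
Re > 4000 → turbulent. Relative roughness ε/D = 0.00627/0.578 = 0.0108. Haaland: 1/√f = -1.8 log₁₀[(0.0108/3.7)^1.11 + 6.9/5.947e+05] = -1.8 log₁₀[0.00154 + 1.16e-05] = 5.055, so f = 0.03914.
Total minor-loss coefficient ΣK = 2·0.44 + 3·0.53 + 3·1.1 = 5.77.
ΔP = [f·L/D + ΣK]·(ρV²/2) = [0.03914·7.26/0.578 + 5.77]·(787·2.17²/2) = [0.4916 + 5.77]·1853 = 1.16e+04 Pa.
Head loss h_f = ΔP/(ρg) = 1.16e+04/(787·9.81) = 1.50 m.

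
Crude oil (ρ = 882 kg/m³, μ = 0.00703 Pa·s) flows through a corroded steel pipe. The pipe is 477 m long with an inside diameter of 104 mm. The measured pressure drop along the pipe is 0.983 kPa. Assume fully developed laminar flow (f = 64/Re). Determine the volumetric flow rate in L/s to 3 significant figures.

For laminar flow, f = 64/Re with Re = ρVD/μ, so Darcy-Weisbach reduces to ΔP = 32μLV/D². Solving for V: V = ΔP·D²/(32μL) = 983·(0.104)²/(32·0.00703·477) = 0.09908 m/s.
Check: Re = ρVD/μ = 882·0.09908·0.104/0.00703 = 1293 < 2300, so the laminar assumption holds.
Q = V·A = 0.09908·(π/4·0.104²) = 0.0008417 m³/s = 0.842 L/s.

Q ≈ 0.842 L/s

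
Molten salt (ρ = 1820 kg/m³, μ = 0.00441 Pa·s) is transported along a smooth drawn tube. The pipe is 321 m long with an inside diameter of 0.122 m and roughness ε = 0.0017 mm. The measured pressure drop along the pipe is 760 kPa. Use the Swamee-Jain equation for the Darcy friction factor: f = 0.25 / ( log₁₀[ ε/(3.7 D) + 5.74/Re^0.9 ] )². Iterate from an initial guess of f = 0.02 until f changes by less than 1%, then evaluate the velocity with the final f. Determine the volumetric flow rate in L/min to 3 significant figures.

Q ≈ 3200 L/min

Rearranging Darcy-Weisbach: V = √(2·ΔP·D/(f·L·ρ)). With ε/D = 1.7e-06/0.122 = 1.39e-05, iterate starting from f = 0.02:
  f = 0.02 → V = √(2·7.6e+05·0.122/(0.02·321·1820)) = 3.984 m/s; Re = ρVD/μ = 2.006e+05; f → 0.01565
  f = 0.01565 → V = 4.503 m/s; Re = 2.267e+05; f → 0.0153
  f = 0.0153 → V = 4.555 m/s; Re = 2.294e+05; f → 0.01526
Converged (Δf/f < 1%). With the final f = 0.01526: V = √(2·7.6e+05·0.122/(0.01526·321·1820)) = 4.56 m/s.
Q = V·A = 4.56·(π/4·0.122²) = 0.05331 m³/s = 3200 L/min.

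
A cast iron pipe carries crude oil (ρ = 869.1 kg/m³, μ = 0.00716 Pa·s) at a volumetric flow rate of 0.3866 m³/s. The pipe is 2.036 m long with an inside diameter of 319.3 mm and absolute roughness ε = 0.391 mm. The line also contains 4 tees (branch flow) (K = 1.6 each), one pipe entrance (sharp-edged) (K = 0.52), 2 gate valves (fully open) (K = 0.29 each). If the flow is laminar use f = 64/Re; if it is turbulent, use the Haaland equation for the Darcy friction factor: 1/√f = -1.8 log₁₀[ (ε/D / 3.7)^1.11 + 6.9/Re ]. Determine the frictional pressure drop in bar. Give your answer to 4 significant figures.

Cross-sectional area A = πD²/4 = π(0.3193)²/4 = 0.08007 m²; mean velocity V = Q/A = 0.3866/0.08007 = 4.828 m/s.
Reynolds number Re = ρVD/μ = 869.1 · 4.828 · 0.3193 / 0.00716 = 1.871e+05.
Re > 4000 → turbulent. Relative roughness ε/D = 0.000391/0.3193 = 0.00122. Haaland: 1/√f = -1.8 log₁₀[(0.00122/3.7)^1.11 + 6.9/1.871e+05] = -1.8 log₁₀[0.000137 + 3.69e-05] = 6.767, so f = 0.02184.
Total minor-loss coefficient ΣK = 4·1.6 + 1·0.52 + 2·0.29 = 7.5.
ΔP = [f·L/D + ΣK]·(ρV²/2) = [0.02184·2.036/0.3193 + 7.5]·(869.1·4.828²/2) = [0.1392 + 7.5]·1.013e+04 = 7.738e+04 Pa.
ΔP = 7.738e+04 Pa = 0.7738 bar.

ΔP ≈ 0.7738 bar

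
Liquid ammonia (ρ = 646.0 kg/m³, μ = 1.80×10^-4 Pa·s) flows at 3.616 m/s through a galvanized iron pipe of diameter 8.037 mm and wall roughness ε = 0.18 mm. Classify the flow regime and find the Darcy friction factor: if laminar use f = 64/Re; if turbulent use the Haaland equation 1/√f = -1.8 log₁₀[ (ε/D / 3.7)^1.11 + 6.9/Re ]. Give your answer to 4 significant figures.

f ≈ 0.05126

Re = ρVD/μ = 646·3.616·0.008037/0.00018 = 1.043e+05.
Re > 4000 → turbulent. ε/D = 0.00018/0.008037 = 0.0224; Haaland: 1/√f = -1.8 log₁₀[0.00345 + 6.62e-05] = 4.417, so f = 0.05126.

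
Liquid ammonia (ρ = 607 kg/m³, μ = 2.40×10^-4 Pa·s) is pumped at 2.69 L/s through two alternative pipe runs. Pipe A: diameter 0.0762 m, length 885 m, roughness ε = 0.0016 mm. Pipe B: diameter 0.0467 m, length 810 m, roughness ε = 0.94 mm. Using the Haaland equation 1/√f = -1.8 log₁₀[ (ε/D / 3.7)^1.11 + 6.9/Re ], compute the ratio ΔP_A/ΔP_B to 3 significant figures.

ΔP_A/ΔP_B ≈ 0.0336

Pipe A: V = Q/A = 0.00269/0.00456 = 0.5899 m/s; Re = 1.137e+05; ε/D = 2.1e-05; Haaland → f = 0.01745; ΔP_A = f(L/D)(ρV²/2) = 2.14e+04 Pa.
Pipe B: V = Q/A = 0.00269/0.001713 = 1.57 m/s; Re = 1.855e+05; ε/D = 0.0201; Haaland → f = 0.04906; ΔP_B = f(L/D)(ρV²/2) = 6.369e+05 Pa.
ΔP_A/ΔP_B = 2.14e+04/6.369e+05 = 0.0336.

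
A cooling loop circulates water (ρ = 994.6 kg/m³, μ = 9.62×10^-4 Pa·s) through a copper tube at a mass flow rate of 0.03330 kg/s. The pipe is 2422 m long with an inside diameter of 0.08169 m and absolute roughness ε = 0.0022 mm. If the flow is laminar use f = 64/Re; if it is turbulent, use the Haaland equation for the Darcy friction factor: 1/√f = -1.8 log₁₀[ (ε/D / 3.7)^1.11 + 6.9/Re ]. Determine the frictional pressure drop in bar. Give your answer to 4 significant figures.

ΔP ≈ 7.137×10^-4 bar

A = πD²/4 = π(0.08169)²/4 = 0.005241 m²; mean velocity V = ṁ/(ρA) = 0.0333/(994.6 · 0.005241) = 0.006388 m/s.
Reynolds number Re = ρVD/μ = 994.6 · 0.006388 · 0.08169 / 0.000962 = 539.5.
Re < 2300 → laminar flow, so f = 64/Re = 64/539.5 = 0.1186 (the turbulent correlation is not needed).
Darcy-Weisbach: ΔP = f(L/D)(ρV²/2) = 0.1186·(2422/0.08169)·(994.6·0.006388²/2) = 0.1186·2.965e+04·0.02029 = 71.37 Pa.
ΔP = 71.37 Pa = 7.137×10^-4 bar.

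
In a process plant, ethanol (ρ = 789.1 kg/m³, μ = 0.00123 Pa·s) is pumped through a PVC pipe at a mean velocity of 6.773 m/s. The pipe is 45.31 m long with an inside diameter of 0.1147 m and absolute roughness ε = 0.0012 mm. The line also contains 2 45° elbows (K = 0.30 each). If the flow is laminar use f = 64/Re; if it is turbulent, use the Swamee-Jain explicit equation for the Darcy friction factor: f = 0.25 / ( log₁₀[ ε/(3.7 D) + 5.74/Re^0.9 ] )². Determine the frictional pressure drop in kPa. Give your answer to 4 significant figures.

Reynolds number Re = ρVD/μ = 789.1 · 6.773 · 0.1147 / 0.00123 = 4.984e+05.
Re > 4000 → turbulent. Relative roughness ε/D = 1.2e-06/0.1147 = 1.05e-05. Swamee-Jain: f = 0.25/(log₁₀[1.05e-05/3.7 + 5.74/4.984e+05^0.9])² = 0.25/(log₁₀[2.83e-06 + 4.28e-05])² = 0.25/(-4.341)² = 0.01327.
Total minor-loss coefficient ΣK = 2·0.3 = 0.6.
ΔP = [f·L/D + ΣK]·(ρV²/2) = [0.01327·45.31/0.1147 + 0.6]·(789.1·6.773²/2) = [5.24 + 0.6]·1.81e+04 = 1.057e+05 Pa.
ΔP = 1.057e+05 Pa = 105.7 kPa.

ΔP ≈ 105.7 kPa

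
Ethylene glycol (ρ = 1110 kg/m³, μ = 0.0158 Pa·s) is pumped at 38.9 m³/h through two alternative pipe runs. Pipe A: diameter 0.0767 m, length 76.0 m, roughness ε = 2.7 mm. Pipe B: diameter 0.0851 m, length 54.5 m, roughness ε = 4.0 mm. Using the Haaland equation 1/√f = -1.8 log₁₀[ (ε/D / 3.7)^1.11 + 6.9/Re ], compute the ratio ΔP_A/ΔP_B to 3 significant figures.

ΔP_A/ΔP_B ≈ 2.07

Pipe A: V = Q/A = 0.01081/0.00462 = 2.339 m/s; Re = 1.26e+04; ε/D = 0.0352; Haaland → f = 0.06353; ΔP_A = f(L/D)(ρV²/2) = 1.911e+05 Pa.
Pipe B: V = Q/A = 0.01081/0.005688 = 1.9 m/s; Re = 1.136e+04; ε/D = 0.047; Haaland → f = 0.07187; ΔP_B = f(L/D)(ρV²/2) = 9.219e+04 Pa.
ΔP_A/ΔP_B = 1.911e+05/9.219e+04 = 2.07.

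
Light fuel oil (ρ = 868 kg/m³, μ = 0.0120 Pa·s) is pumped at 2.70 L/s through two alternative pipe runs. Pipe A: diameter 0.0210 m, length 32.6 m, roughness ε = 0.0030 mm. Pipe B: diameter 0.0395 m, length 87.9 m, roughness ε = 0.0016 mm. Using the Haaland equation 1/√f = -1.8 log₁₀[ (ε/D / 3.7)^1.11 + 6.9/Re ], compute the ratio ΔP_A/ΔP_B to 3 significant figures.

ΔP_A/ΔP_B ≈ 7.35

Pipe A: V = Q/A = 0.0027/0.0003464 = 7.795 m/s; Re = 1.184e+04; ε/D = 0.000143; Haaland → f = 0.02967; ΔP_A = f(L/D)(ρV²/2) = 1.215e+06 Pa.
Pipe B: V = Q/A = 0.0027/0.001225 = 2.203 m/s; Re = 6295; ε/D = 4.05e-05; Haaland → f = 0.03525; ΔP_B = f(L/D)(ρV²/2) = 1.653e+05 Pa.
ΔP_A/ΔP_B = 1.215e+06/1.653e+05 = 7.35.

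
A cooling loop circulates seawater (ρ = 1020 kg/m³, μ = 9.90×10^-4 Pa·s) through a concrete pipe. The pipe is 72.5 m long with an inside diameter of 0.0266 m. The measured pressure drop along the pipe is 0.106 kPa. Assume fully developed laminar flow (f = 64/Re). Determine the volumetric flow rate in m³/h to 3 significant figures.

For laminar flow, f = 64/Re with Re = ρVD/μ, so Darcy-Weisbach reduces to ΔP = 32μLV/D². Solving for V: V = ΔP·D²/(32μL) = 106·(0.0266)²/(32·0.00099·72.5) = 0.03265 m/s.
Check: Re = ρVD/μ = 1020·0.03265·0.0266/0.00099 = 894.9 < 2300, so the laminar assumption holds.
Q = V·A = 0.03265·(π/4·0.0266²) = 1.815e-05 m³/s = 0.0653 m³/h.

Q ≈ 0.0653 m³/h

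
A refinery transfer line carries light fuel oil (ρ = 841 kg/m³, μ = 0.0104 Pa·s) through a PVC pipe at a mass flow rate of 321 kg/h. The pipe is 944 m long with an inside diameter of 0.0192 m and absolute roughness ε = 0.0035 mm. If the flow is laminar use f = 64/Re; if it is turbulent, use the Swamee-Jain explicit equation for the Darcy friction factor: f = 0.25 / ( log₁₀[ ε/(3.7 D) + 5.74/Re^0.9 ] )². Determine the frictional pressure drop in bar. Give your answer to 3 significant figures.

ΔP ≈ 3.12 bar

ṁ = 321 kg/h = 321/3600 = 0.08917 kg/s.
A = πD²/4 = π(0.0192)²/4 = 0.0002895 m²; mean velocity V = ṁ/(ρA) = 0.08917/(841 · 0.0002895) = 0.3662 m/s.
Reynolds number Re = ρVD/μ = 841 · 0.3662 · 0.0192 / 0.0104 = 568.6.
Re < 2300 → laminar flow, so f = 64/Re = 64/568.6 = 0.1126 (the turbulent correlation is not needed).
Darcy-Weisbach: ΔP = f(L/D)(ρV²/2) = 0.1126·(944/0.0192)·(841·0.3662²/2) = 0.1126·4.917e+04·56.39 = 3.121e+05 Pa.
ΔP = 3.121e+05 Pa = 3.12 bar.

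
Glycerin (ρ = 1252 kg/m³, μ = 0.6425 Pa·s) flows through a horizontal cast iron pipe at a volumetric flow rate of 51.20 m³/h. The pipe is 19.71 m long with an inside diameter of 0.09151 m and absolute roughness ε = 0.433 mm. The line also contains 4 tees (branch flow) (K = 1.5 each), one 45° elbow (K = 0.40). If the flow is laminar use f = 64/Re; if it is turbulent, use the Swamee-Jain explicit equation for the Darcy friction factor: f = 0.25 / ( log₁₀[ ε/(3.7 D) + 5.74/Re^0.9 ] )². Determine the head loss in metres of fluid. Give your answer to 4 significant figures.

Q = 51.20 m³/h = 51.20/3600 = 0.01422 m³/s.
Cross-sectional area A = πD²/4 = π(0.09151)²/4 = 0.006577 m²; mean velocity V = Q/A = 0.01422/0.006577 = 2.162 m/s.
Reynolds number Re = ρVD/μ = 1252 · 2.162 · 0.09151 / 0.642 = 385.6.
Re < 2300 → laminar flow, so f = 64/Re = 64/385.6 = 0.166 (the turbulent correlation is not needed).
Total minor-loss coefficient ΣK = 4·1.5 + 1·0.4 = 6.4.
ΔP = [f·L/D + ΣK]·(ρV²/2) = [0.166·19.71/0.09151 + 6.4]·(1252·2.162²/2) = [35.75 + 6.4]·2927 = 1.234e+05 Pa.
Head loss h_f = ΔP/(ρg) = 1.234e+05/(1252·9.81) = 10.05 m.

h_f ≈ 10.05 m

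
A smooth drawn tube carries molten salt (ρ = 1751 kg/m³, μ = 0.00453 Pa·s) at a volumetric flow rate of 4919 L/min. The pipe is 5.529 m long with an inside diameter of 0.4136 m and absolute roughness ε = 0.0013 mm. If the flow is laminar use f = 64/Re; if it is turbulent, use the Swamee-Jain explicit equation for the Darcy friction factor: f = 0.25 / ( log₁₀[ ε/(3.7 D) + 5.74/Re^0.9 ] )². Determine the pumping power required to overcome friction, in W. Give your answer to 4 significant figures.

Q = 4919 L/min = 4919/60000 = 0.08198 m³/s.
Cross-sectional area A = πD²/4 = π(0.4136)²/4 = 0.1344 m²; mean velocity V = Q/A = 0.08198/0.1344 = 0.6102 m/s.
Reynolds number Re = ρVD/μ = 1751 · 0.6102 · 0.4136 / 0.00453 = 9.755e+04.
Re > 4000 → turbulent. Relative roughness ε/D = 1.3e-06/0.4136 = 3.14e-06. Swamee-Jain: f = 0.25/(log₁₀[3.14e-06/3.7 + 5.74/9.755e+04^0.9])² = 0.25/(log₁₀[8.49e-07 + 0.000186])² = 0.25/(-3.729)² = 0.01797.
Darcy-Weisbach: ΔP = f(L/D)(ρV²/2) = 0.01797·(5.529/0.4136)·(1751·0.6102²/2) = 0.01797·13.37·326 = 78.33 Pa.
Pumping power P = QΔP = 0.08198·78.33 = 6.4218 W = 6.422 W.

P ≈ 6.422 W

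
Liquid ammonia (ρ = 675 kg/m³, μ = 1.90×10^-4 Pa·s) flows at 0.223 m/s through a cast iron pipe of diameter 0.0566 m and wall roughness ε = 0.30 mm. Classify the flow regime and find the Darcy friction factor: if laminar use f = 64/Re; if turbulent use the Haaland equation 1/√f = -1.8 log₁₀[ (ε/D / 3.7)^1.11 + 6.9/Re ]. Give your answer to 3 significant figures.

f ≈ 0.0327

Re = ρVD/μ = 675·0.223·0.0566/0.00019 = 4.484e+04.
Re > 4000 → turbulent. ε/D = 0.0003/0.0566 = 0.0053; Haaland: 1/√f = -1.8 log₁₀[0.000697 + 0.000154] = 5.526, so f = 0.03275.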